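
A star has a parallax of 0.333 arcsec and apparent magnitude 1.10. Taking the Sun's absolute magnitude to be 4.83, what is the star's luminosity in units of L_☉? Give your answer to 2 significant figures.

L/L_☉ ≈ 2.8

d = 1/p = 1/0.333″ = 3.003 pc
M = m − 5 log₁₀ d + 5 = 1.10 − 5·0.4776 + 5 = 3.712
M − M_☉ = 3.712 − 4.83 = -1.118
L/L_☉ = 10^(−0.4 × -1.118) = 2.800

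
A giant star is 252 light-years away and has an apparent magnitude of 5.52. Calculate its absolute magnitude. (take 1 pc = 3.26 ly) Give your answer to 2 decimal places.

d = 252 ly / 3.26 = 77.30 pc
5 log₁₀(d/10 pc) = 5 log₁₀(77.30) − 5 = 4.441
M = m − 5 log₁₀(d/10) = 5.52 − 4.441 = 1.079

M ≈ 1.08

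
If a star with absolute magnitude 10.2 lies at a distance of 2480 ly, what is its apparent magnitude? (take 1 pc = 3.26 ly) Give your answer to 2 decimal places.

m ≈ 19.61

d = 2480 ly / 3.26 = 760.7 pc
m = M + 5 log₁₀ d − 5 = 10.2 + 5·2.8812 − 5 = 19.606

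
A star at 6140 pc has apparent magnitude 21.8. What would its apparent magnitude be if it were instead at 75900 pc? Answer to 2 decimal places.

m ≈ 27.26

Flux ∝ 1/d², so Δm = 5 log₁₀(d₂/d₁) = 5 log₁₀(75900/6140) = 5.460
m₂ = m₁ + Δm = 21.8 + (5.460) = 27.260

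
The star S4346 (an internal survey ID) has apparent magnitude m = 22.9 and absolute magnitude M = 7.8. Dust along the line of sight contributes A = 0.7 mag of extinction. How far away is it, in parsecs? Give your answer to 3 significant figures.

d ≈ 7590 pc

m − M = 5 log₁₀(d/10 pc) + A  ⇒  22.9 − (7.8) − 0.7 = 5 log₁₀(d/10)
14.400 = 5 log₁₀(d/10)
log₁₀ d = (m − M − A)/5 + 1 = 3.8800
d = 10^3.8800 = 7586 pc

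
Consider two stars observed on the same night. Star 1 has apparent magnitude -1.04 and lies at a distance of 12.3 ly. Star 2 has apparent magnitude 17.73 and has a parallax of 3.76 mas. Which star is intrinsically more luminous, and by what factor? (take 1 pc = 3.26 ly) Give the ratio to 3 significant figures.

Star 1 is more luminous, by a factor of 6480.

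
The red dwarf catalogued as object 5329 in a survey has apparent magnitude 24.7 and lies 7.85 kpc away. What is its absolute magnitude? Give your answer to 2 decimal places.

M ≈ 10.23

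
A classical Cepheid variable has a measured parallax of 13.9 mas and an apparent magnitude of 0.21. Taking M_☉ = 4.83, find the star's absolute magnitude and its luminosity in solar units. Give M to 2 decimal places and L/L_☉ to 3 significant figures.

d = 1/p = 1000/13.9 mas = 71.94 pc
M = m − 5 log₁₀ d + 5 = 0.21 − 5·1.8570 + 5 = -4.075
M − M_☉ = -4.075 − 4.83 = -8.905
L/L_☉ = 10^(−0.4 × -8.905) = 3647

M ≈ -4.07; L/L_☉ ≈ 3650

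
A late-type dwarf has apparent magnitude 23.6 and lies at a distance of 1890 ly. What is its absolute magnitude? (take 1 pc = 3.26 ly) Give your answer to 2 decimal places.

M ≈ 14.78

d = 1890 ly / 3.26 = 579.8 pc
5 log₁₀(d/10 pc) = 5 log₁₀(579.8) − 5 = 8.816
M = m − 5 log₁₀(d/10) = 23.6 − 8.816 = 14.784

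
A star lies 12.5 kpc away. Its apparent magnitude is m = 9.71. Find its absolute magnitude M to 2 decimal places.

M ≈ -5.77

d = 12.5 kpc = 12500 pc
5 log₁₀(d/10 pc) = 5 log₁₀(12500) − 5 = 15.485
M = m − 5 log₁₀(d/10) = 9.71 − 15.485 = -5.775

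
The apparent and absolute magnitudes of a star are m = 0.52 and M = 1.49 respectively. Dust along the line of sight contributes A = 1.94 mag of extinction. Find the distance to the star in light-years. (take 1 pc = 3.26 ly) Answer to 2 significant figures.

d ≈ 8.5 ly

m − M = 5 log₁₀(d/10 pc) + A  ⇒  0.52 − (1.49) − 1.94 = 5 log₁₀(d/10)
-2.910 = 5 log₁₀(d/10)
log₁₀ d = (m − M − A)/5 + 1 = 0.4180
d = 10^0.4180 = 2.618 pc
= 8.535 ly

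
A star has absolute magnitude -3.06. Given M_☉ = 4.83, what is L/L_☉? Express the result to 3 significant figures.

M − M_☉ = -3.06 − 4.83 = -7.890
L/L_☉ = 10^(−0.4 (M − M_☉)) = 10^3.156 = 1432

L/L_☉ ≈ 1430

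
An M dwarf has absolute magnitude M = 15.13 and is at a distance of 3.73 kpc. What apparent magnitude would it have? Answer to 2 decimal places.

d = 3.73 kpc = 3730 pc
m = M + 5 log₁₀ d − 5 = 15.13 + 5·3.5717 − 5 = 27.989

m ≈ 27.99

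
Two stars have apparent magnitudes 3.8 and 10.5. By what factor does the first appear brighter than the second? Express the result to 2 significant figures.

Δm = 3.8 − (10.5) = -6.7
Flux ratio = 10^(−0.4 Δm) = 10^(−0.4 × -6.7) = 10^2.680 = 478.6

480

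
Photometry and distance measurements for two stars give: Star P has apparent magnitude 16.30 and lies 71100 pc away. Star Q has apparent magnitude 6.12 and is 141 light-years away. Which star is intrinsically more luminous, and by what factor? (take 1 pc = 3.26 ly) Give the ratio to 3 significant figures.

Star P is more luminous, by a factor of 229.

Star P: M = m − 5 log₁₀ d + 5 = 16.30 − 5·4.8519 + 5 = -2.959
Star Q: d = 141 ly / 3.26 = 43.25 pc
Star Q: M = m − 5 log₁₀ d + 5 = 6.12 − 5·1.6360 + 5 = 2.940
ΔM = M_P − M_Q = -2.959 − (2.940) = -5.899; smaller M is more luminous → Star P.
L ratio = 10^(0.4 |ΔM|) = 10^2.360 = 228.9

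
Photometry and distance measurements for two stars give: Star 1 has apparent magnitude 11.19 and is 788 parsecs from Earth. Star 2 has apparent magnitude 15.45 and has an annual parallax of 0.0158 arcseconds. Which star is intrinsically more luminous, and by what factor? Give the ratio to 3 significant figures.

Star 1: M = m − 5 log₁₀ d + 5 = 11.19 − 5·2.8965 + 5 = 1.707
Star 2: d = 1/p = 1/0.0158″ = 63.29 pc
Star 2: M = m − 5 log₁₀ d + 5 = 15.45 − 5·1.8013 + 5 = 11.443
ΔM = M_1 − M_2 = 1.707 − (11.443) = -9.736; smaller M is more luminous → Star 1.
L ratio = 10^(0.4 |ΔM|) = 10^3.894 = 7841

Star 1 is more luminous, by a factor of 7840.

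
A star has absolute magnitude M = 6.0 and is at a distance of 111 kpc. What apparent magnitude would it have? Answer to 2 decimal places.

d = 111 kpc = 111000 pc
m = M + 5 log₁₀ d − 5 = 6.0 + 5·5.0453 − 5 = 26.227

m ≈ 26.23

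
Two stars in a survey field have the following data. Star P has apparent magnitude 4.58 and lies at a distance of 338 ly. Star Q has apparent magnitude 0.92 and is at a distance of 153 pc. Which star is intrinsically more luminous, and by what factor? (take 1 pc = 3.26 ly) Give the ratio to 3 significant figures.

Star Q is more luminous, by a factor of 63.4.

Star P: d = 338 ly / 3.26 = 103.7 pc
Star P: M = m − 5 log₁₀ d + 5 = 4.58 − 5·2.0157 + 5 = -0.498
Star Q: M = m − 5 log₁₀ d + 5 = 0.92 − 5·2.1847 + 5 = -5.003
ΔM = M_P − M_Q = -0.498 − (-5.003) = 4.505; smaller M is more luminous → Star Q.
L ratio = 10^(0.4 |ΔM|) = 10^1.802 = 63.38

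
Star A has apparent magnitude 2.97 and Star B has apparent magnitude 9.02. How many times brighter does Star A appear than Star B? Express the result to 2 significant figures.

Δm = 2.97 − (9.02) = -6.05
Flux ratio = 10^(−0.4 Δm) = 10^(−0.4 × -6.05) = 10^2.420 = 263.0

260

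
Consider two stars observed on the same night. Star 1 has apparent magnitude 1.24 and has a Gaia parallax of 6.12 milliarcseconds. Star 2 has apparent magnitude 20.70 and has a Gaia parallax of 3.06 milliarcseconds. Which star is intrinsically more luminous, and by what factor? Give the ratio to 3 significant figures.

Star 1 is more luminous, by a factor of 1.52×10^7.

Star 1: p = 6.12 mas = 6.12×10^-3″ → d = 1/p = 163.4 pc
Star 1: M = m − 5 log₁₀ d + 5 = 1.24 − 5·2.2132 + 5 = -4.826
Star 2: p = 3.06 mas = 3.06×10^-3″ → d = 1/p = 326.8 pc
Star 2: M = m − 5 log₁₀ d + 5 = 20.70 − 5·2.5143 + 5 = 13.129
ΔM = M_1 − M_2 = -4.826 − (13.129) = -17.955; smaller M is more luminous → Star 1.
L ratio = 10^(0.4 |ΔM|) = 10^7.182 = 1.520×10^7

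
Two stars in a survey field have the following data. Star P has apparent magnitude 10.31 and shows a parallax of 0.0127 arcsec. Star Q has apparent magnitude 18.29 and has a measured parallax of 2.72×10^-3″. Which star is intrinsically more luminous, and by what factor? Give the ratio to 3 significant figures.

Star P: d = 1/p = 1/0.0127″ = 78.74 pc
Star P: M = m − 5 log₁₀ d + 5 = 10.31 − 5·1.8962 + 5 = 5.829
Star Q: d = 1/p = 1/2.72×10^-3″ = 367.6 pc
Star Q: M = m − 5 log₁₀ d + 5 = 18.29 − 5·2.5654 + 5 = 10.463
ΔM = M_P − M_Q = 5.829 − (10.463) = -4.634; smaller M is more luminous → Star P.
L ratio = 10^(0.4 |ΔM|) = 10^1.854 = 71.37

Star P is more luminous, by a factor of 71.4.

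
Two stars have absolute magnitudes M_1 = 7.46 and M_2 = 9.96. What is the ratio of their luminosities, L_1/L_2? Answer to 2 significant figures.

L_1/L_2 ≈ 10

ΔM = M_1 − M_2 = -2.50
L_1/L_2 = 10^(−0.4 ΔM) = 10^1.000 = 10.00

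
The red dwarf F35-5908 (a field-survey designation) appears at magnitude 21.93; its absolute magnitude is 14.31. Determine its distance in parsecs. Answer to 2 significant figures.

d ≈ 330 pc

μ = m − M = 7.620
m − M = 5 log₁₀ d − 5
log₁₀ d = (m − M)/5 + 1 = 2.5240
d = 10^2.5240 = 334.2 pc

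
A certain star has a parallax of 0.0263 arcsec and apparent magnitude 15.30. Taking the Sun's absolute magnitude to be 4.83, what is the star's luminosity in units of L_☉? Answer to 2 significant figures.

L/L_☉ ≈ 9.4×10^-4

d = 1/p = 1/0.0263″ = 38.02 pc
M = m − 5 log₁₀ d + 5 = 15.30 − 5·1.5800 + 5 = 12.400
M − M_☉ = 12.400 − 4.83 = 7.570
L/L_☉ = 10^(−0.4 × 7.570) = 9.378×10^-4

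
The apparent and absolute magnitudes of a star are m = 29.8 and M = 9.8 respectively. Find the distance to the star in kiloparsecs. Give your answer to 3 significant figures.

d ≈ 100 kpc

Distance modulus: m − M = 29.8 − (9.8) = 20.000
m − M = 5 log₁₀ d − 5
log₁₀ d = (m − M)/5 + 1 = 5.0000
d = 10^5.0000 = 100000 pc
= 100.0 kpc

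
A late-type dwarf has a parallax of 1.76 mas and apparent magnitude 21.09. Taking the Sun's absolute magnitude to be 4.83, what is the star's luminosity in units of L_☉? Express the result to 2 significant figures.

L/L_☉ ≈ 1.0×10^-3

d = 1/p = 1000/1.76 mas = 568.2 pc
M = m − 5 log₁₀ d + 5 = 21.09 − 5·2.7545 + 5 = 12.318
M − M_☉ = 12.318 − 4.83 = 7.488
L/L_☉ = 10^(−0.4 × 7.488) = 1.012×10^-3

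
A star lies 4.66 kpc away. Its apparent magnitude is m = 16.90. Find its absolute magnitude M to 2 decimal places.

M ≈ 3.56

d = 4.66 kpc = 4660 pc
5 log₁₀(d/10 pc) = 5 log₁₀(4660) − 5 = 13.342
M = m − 5 log₁₀(d/10) = 16.90 − 13.342 = 3.558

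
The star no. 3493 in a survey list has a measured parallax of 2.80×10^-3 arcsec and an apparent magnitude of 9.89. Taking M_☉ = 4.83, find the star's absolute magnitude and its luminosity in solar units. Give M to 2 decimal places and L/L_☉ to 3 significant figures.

M ≈ 2.13; L/L_☉ ≈ 12.1

d = 1/p = 1/2.80×10^-3″ = 357.1 pc
M = m − 5 log₁₀ d + 5 = 9.89 − 5·2.5528 + 5 = 2.126
M − M_☉ = 2.126 − 4.83 = -2.704
L/L_☉ = 10^(−0.4 × -2.704) = 12.07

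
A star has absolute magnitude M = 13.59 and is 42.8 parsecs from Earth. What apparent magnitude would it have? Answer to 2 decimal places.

m = M + 5 log₁₀ d − 5 = 13.59 + 5·1.6314 − 5 = 16.747

m ≈ 16.75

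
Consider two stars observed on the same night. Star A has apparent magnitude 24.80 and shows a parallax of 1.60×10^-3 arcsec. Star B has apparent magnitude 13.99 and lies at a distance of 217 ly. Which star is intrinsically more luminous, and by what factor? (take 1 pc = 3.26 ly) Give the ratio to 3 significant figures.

Star B is more luminous, by a factor of 239.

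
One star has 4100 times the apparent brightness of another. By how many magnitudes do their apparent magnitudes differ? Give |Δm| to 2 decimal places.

Pogson: Δm = −2.5 log₁₀(ratio) = −2.5 log₁₀(4100) = −2.5 × 3.6128 = -9.032

|Δm| ≈ 9.03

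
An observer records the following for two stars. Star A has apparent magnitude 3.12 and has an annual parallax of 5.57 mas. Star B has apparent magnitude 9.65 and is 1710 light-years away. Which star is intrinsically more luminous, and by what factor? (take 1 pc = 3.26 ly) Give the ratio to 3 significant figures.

Star A is more luminous, by a factor of 47.9.

Star A: p = 5.57 mas = 5.57×10^-3″ → d = 1/p = 179.5 pc
Star A: M = m − 5 log₁₀ d + 5 = 3.12 − 5·2.2541 + 5 = -3.151
Star B: d = 1710 ly / 3.26 = 524.5 pc
Star B: M = m − 5 log₁₀ d + 5 = 9.65 − 5·2.7198 + 5 = 1.051
ΔM = M_A − M_B = -3.151 − (1.051) = -4.202; smaller M is more luminous → Star A.
L ratio = 10^(0.4 |ΔM|) = 10^1.681 = 47.94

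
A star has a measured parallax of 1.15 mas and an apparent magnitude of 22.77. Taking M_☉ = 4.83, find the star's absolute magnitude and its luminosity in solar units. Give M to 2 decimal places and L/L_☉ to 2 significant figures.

M ≈ 13.07; L/L_☉ ≈ 5.0×10^-4

d = 1/p = 1000/1.15 mas = 869.6 pc
M = m − 5 log₁₀ d + 5 = 22.77 − 5·2.9393 + 5 = 13.073
M − M_☉ = 13.073 − 4.83 = 8.243
L/L_☉ = 10^(−0.4 × 8.243) = 5.042×10^-4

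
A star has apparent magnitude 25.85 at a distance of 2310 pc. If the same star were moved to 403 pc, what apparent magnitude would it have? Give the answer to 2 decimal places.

m ≈ 22.06

Flux ∝ 1/d², so Δm = 5 log₁₀(d₂/d₁) = 5 log₁₀(403/2310) = -3.792
m₂ = m₁ + Δm = 25.85 + (-3.792) = 22.058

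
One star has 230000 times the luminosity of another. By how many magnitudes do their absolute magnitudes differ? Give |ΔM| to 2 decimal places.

|ΔM| ≈ 13.40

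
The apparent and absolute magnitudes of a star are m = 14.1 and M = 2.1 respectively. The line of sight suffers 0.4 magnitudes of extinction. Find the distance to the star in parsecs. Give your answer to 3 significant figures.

d ≈ 2090 pc

m − M = 5 log₁₀(d/10 pc) + A  ⇒  14.1 − (2.1) − 0.4 = 5 log₁₀(d/10)
11.600 = 5 log₁₀(d/10)
log₁₀ d = (m − M − A)/5 + 1 = 3.3200
d = 10^3.3200 = 2089 pc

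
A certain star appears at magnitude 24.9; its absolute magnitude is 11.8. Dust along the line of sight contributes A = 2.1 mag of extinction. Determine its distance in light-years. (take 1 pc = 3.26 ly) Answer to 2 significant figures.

d ≈ 5200 ly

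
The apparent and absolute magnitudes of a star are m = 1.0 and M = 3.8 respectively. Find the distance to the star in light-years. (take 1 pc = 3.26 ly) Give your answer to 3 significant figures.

d ≈ 8.98 ly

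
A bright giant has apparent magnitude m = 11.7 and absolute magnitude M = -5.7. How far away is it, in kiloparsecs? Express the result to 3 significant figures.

d ≈ 30.2 kpc

μ = m − M = 17.400
m − M = 5 log₁₀ d − 5
log₁₀ d = (m − M)/5 + 1 = 4.4800
d = 10^4.4800 = 30200 pc
= 30.20 kpc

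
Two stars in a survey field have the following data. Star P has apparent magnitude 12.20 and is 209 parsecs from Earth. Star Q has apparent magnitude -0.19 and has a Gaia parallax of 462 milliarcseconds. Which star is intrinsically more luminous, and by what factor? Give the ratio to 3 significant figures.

Star Q is more luminous, by a factor of 9.69.

Star P: M = m − 5 log₁₀ d + 5 = 12.20 − 5·2.3201 + 5 = 5.599
Star Q: p = 462 mas = 0.462″ → d = 1/p = 2.165 pc
Star Q: M = m − 5 log₁₀ d + 5 = -0.19 − 5·0.3354 + 5 = 3.133
ΔM = M_P − M_Q = 5.599 − (3.133) = 2.466; smaller M is more luminous → Star Q.
L ratio = 10^(0.4 |ΔM|) = 10^0.986 = 9.692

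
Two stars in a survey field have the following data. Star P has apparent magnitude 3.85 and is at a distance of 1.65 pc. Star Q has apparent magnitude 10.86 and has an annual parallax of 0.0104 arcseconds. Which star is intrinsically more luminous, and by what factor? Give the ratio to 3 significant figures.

Star Q is more luminous, by a factor of 5.33.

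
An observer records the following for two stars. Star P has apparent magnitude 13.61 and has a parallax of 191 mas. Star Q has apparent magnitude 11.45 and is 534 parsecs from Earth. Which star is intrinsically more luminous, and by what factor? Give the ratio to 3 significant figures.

Star Q is more luminous, by a factor of 76100.

Star P: p = 191 mas = 0.191″ → d = 1/p = 5.236 pc
Star P: M = m − 5 log₁₀ d + 5 = 13.61 − 5·0.7190 + 5 = 15.015
Star Q: M = m − 5 log₁₀ d + 5 = 11.45 − 5·2.7275 + 5 = 2.812
ΔM = M_P − M_Q = 15.015 − (2.812) = 12.203; smaller M is more luminous → Star Q.
L ratio = 10^(0.4 |ΔM|) = 10^4.881 = 76060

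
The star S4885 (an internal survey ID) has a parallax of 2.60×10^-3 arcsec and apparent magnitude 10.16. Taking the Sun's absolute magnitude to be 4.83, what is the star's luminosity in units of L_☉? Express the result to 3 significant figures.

L/L_☉ ≈ 10.9

d = 1/p = 1/2.60×10^-3″ = 384.6 pc
M = m − 5 log₁₀ d + 5 = 10.16 − 5·2.5850 + 5 = 2.235
M − M_☉ = 2.235 − 4.83 = -2.595
L/L_☉ = 10^(−0.4 × -2.595) = 10.92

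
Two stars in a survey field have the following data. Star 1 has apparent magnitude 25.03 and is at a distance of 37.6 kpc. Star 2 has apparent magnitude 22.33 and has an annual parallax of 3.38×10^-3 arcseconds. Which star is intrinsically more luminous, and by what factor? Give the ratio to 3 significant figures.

Star 1 is more luminous, by a factor of 1340.

Star 1: d = 37.6 kpc = 37600 pc
Star 1: M = m − 5 log₁₀ d + 5 = 25.03 − 5·4.5752 + 5 = 7.154
Star 2: d = 1/p = 1/3.38×10^-3″ = 295.9 pc
Star 2: M = m − 5 log₁₀ d + 5 = 22.33 − 5·2.4711 + 5 = 14.975
ΔM = M_1 − M_2 = 7.154 − (14.975) = -7.821; smaller M is more luminous → Star 1.
L ratio = 10^(0.4 |ΔM|) = 10^3.128 = 1343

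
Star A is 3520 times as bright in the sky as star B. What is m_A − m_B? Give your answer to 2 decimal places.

m_A − m_B ≈ -8.87

Pogson: Δm = −2.5 log₁₀(ratio) = −2.5 log₁₀(3520) = −2.5 × 3.5465 = -8.866
Star A is brighter, so it has the smaller magnitude: the difference is negative.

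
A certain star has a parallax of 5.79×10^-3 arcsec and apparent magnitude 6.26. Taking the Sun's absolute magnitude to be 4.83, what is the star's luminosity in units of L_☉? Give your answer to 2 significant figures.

d = 1/p = 1/5.79×10^-3″ = 172.7 pc
M = m − 5 log₁₀ d + 5 = 6.26 − 5·2.2373 + 5 = 0.073
M − M_☉ = 0.073 − 4.83 = -4.757
L/L_☉ = 10^(−0.4 × -4.757) = 79.92

L/L_☉ ≈ 80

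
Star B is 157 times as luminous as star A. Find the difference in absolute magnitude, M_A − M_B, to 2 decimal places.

M_A − M_B ≈ 5.49

Pogson: ΔM = −2.5 log₁₀(ratio) = −2.5 log₁₀(157) = −2.5 × 2.1959 = -5.490
Star B is brighter so has the smaller magnitude: M_A − M_B is positive.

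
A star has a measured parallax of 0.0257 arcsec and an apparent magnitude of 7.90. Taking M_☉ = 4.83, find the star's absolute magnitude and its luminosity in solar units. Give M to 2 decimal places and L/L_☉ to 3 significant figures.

M ≈ 4.95; L/L_☉ ≈ 0.896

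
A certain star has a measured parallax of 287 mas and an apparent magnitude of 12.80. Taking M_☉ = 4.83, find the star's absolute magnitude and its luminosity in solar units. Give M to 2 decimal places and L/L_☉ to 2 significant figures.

d = 1/p = 1000/287 mas = 3.484 pc
M = m − 5 log₁₀ d + 5 = 12.80 − 5·0.5421 + 5 = 15.089
M − M_☉ = 15.089 − 4.83 = 10.259
L/L_☉ = 10^(−0.4 × 10.259) = 7.875×10^-5

M ≈ 15.09; L/L_☉ ≈ 7.9×10^-5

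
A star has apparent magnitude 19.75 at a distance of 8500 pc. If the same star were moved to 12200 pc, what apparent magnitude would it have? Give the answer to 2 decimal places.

m ≈ 20.53

Flux ∝ 1/d², so Δm = 5 log₁₀(d₂/d₁) = 5 log₁₀(12200/8500) = 0.785
m₂ = m₁ + Δm = 19.75 + (0.785) = 20.535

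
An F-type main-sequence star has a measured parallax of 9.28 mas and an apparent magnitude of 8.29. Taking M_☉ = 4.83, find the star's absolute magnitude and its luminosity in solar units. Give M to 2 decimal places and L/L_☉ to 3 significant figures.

d = 1/p = 1000/9.28 mas = 107.8 pc
M = m − 5 log₁₀ d + 5 = 8.29 − 5·2.0325 + 5 = 3.128
M − M_☉ = 3.128 − 4.83 = -1.702
L/L_☉ = 10^(−0.4 × -1.702) = 4.796

M ≈ 3.13; L/L_☉ ≈ 4.80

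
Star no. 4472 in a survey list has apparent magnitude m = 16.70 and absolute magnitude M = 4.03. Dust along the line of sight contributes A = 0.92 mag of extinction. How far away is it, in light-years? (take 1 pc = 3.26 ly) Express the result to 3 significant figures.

m − M = 5 log₁₀(d/10 pc) + A  ⇒  16.70 − (4.03) − 0.92 = 5 log₁₀(d/10)
11.750 = 5 log₁₀(d/10)
log₁₀ d = (m − M − A)/5 + 1 = 3.3500
d = 10^3.3500 = 2239 pc
= 7298 ly

d ≈ 7300 ly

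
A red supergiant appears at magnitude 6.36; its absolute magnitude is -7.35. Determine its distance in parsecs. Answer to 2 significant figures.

μ = m − M = 13.710
m − M = 5 log₁₀ d − 5
log₁₀ d = (m − M)/5 + 1 = 3.7420
d = 10^3.7420 = 5521 pc

d ≈ 5500 pc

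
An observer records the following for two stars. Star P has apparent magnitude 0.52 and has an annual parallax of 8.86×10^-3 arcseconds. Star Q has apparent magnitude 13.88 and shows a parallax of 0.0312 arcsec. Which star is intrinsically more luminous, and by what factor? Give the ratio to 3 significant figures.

Star P: d = 1/p = 1/8.86×10^-3″ = 112.9 pc
Star P: M = m − 5 log₁₀ d + 5 = 0.52 − 5·2.0526 + 5 = -4.743
Star Q: d = 1/p = 1/0.0312″ = 32.05 pc
Star Q: M = m − 5 log₁₀ d + 5 = 13.88 − 5·1.5058 + 5 = 11.351
ΔM = M_P − M_Q = -4.743 − (11.351) = -16.094; smaller M is more luminous → Star P.
L ratio = 10^(0.4 |ΔM|) = 10^6.437 = 2.738×10^6

Star P is more luminous, by a factor of 2.74×10^6.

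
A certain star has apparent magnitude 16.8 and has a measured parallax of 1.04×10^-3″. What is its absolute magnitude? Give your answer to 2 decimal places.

M ≈ 6.89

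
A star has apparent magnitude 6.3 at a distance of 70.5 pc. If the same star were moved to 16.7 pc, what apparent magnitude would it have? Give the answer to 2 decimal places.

m ≈ 3.17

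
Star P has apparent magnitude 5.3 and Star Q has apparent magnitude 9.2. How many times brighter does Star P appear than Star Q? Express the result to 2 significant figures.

Δm = 5.3 − (9.2) = -3.9
Flux ratio = 10^(−0.4 Δm) = 10^(−0.4 × -3.9) = 10^1.560 = 36.31

36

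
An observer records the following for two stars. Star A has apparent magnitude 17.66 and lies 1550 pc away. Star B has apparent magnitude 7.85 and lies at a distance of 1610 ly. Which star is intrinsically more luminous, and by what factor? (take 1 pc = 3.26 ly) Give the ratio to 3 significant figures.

Star A: M = m − 5 log₁₀ d + 5 = 17.66 − 5·3.1903 + 5 = 6.708
Star B: d = 1610 ly / 3.26 = 493.9 pc
Star B: M = m − 5 log₁₀ d + 5 = 7.85 − 5·2.6936 + 5 = -0.618
ΔM = M_A − M_B = 6.708 − (-0.618) = 7.326; smaller M is more luminous → Star B.
L ratio = 10^(0.4 |ΔM|) = 10^2.931 = 852.2

Star B is more luminous, by a factor of 852.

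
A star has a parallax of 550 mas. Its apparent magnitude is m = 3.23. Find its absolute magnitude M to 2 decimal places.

M ≈ 6.93

p = 550 mas = 0.550″ → d = 1/p = 1.818 pc
5 log₁₀(d/10 pc) = 5 log₁₀(1.818) − 5 = -3.702
M = m − 5 log₁₀(d/10) = 3.23 + 3.702 = 6.932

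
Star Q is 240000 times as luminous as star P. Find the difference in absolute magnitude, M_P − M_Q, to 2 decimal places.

M_P − M_Q ≈ 13.45

Pogson: ΔM = −2.5 log₁₀(ratio) = −2.5 log₁₀(240000) = −2.5 × 5.3802 = -13.451
Star Q is brighter so has the smaller magnitude: M_P − M_Q is positive.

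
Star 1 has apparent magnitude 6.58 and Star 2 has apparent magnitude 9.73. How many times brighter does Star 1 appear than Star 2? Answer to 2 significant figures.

18

Magnitude difference = -3.15
Flux ratio = 10^(−0.4 Δm) = 10^(−0.4 × -3.15) = 10^1.260 = 18.20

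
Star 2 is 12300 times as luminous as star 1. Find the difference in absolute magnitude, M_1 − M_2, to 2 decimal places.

M_1 − M_2 ≈ 10.22

Pogson: ΔM = −2.5 log₁₀(ratio) = −2.5 log₁₀(12300) = −2.5 × 4.0899 = -10.225
Star 2 is brighter so has the smaller magnitude: M_1 − M_2 is positive.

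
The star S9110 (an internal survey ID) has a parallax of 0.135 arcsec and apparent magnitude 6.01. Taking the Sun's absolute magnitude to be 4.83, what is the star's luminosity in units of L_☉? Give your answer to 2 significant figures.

d = 1/p = 1/0.135″ = 7.407 pc
M = m − 5 log₁₀ d + 5 = 6.01 − 5·0.8697 + 5 = 6.662
M − M_☉ = 6.662 − 4.83 = 1.832
L/L_☉ = 10^(−0.4 × 1.832) = 0.1851

L/L_☉ ≈ 0.19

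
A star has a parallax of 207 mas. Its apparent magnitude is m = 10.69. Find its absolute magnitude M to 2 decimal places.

M ≈ 12.27

p = 207 mas = 0.207″ → d = 1/p = 4.831 pc
5 log₁₀(d/10 pc) = 5 log₁₀(4.831) − 5 = -1.580
M = m − 5 log₁₀(d/10) = 10.69 + 1.580 = 12.270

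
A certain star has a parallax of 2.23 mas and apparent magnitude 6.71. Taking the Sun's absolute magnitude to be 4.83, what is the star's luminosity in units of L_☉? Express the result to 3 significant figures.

L/L_☉ ≈ 356

d = 1/p = 1000/2.23 mas = 448.4 pc
M = m − 5 log₁₀ d + 5 = 6.71 − 5·2.6517 + 5 = -1.548
M − M_☉ = -1.548 − 4.83 = -6.378
L/L_☉ = 10^(−0.4 × -6.378) = 356.0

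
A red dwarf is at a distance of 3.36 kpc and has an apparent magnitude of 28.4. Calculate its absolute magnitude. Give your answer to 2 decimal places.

M ≈ 15.77

d = 3.36 kpc = 3360 pc
5 log₁₀(d/10 pc) = 5 log₁₀(3360) − 5 = 12.632
M = m − 5 log₁₀(d/10) = 28.4 − 12.632 = 15.768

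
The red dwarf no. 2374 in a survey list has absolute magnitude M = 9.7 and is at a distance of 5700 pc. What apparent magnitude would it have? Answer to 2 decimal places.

m ≈ 23.48

m = M + 5 log₁₀ d − 5 = 9.7 + 5·3.7559 − 5 = 23.479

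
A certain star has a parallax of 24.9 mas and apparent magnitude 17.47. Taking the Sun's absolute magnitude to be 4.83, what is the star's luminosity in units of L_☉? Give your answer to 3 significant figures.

L/L_☉ ≈ 1.42×10^-4

d = 1/p = 1000/24.9 mas = 40.16 pc
M = m − 5 log₁₀ d + 5 = 17.47 − 5·1.6038 + 5 = 14.451
M − M_☉ = 14.451 − 4.83 = 9.621
L/L_☉ = 10^(−0.4 × 9.621) = 1.418×10^-4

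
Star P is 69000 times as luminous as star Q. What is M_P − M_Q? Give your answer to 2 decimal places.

M_P − M_Q ≈ -12.10

Pogson: ΔM = −2.5 log₁₀(ratio) = −2.5 log₁₀(69000) = −2.5 × 4.8388 = -12.097
Star P is brighter, so it has the smaller magnitude: the difference is negative.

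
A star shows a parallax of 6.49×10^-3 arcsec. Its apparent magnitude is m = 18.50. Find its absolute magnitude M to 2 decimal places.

d = 1/p = 1/6.49×10^-3″ = 154.1 pc
5 log₁₀(d/10 pc) = 5 log₁₀(154.1) − 5 = 5.939
M = m − 5 log₁₀(d/10) = 18.50 − 5.939 = 12.561

M ≈ 12.56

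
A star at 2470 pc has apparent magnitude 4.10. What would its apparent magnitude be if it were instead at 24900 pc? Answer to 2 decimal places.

Flux ∝ 1/d², so Δm = 5 log₁₀(d₂/d₁) = 5 log₁₀(24900/2470) = 5.018
m₂ = m₁ + Δm = 4.10 + (5.018) = 9.118

m ≈ 9.12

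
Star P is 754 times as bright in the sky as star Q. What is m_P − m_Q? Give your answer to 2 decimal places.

Pogson: Δm = −2.5 log₁₀(ratio) = −2.5 log₁₀(754) = −2.5 × 2.8774 = -7.193
Star P is brighter, so it has the smaller magnitude: the difference is negative.

m_P − m_Q ≈ -7.19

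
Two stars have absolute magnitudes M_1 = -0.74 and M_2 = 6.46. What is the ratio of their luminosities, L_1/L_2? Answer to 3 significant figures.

L_1/L_2 ≈ 759

ΔM = M_1 − M_2 = -7.20
L_1/L_2 = 10^(−0.4 ΔM) = 10^2.880 = 758.6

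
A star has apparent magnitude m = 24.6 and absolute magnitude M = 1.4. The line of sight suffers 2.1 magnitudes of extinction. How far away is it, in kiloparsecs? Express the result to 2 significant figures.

d ≈ 170 kpc

m − M = 5 log₁₀(d/10 pc) + A  ⇒  24.6 − (1.4) − 2.1 = 5 log₁₀(d/10)
21.100 = 5 log₁₀(d/10)
log₁₀ d = (m − M − A)/5 + 1 = 5.2200
d = 10^5.2200 = 166000 pc
= 166.0 kpc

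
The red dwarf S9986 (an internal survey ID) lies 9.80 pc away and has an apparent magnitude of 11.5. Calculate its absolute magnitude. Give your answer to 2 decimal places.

M ≈ 11.54

5 log₁₀(d/10 pc) = 5 log₁₀(9.800) − 5 = -0.044
M = m − 5 log₁₀(d/10) = 11.5 + 0.044 = 11.544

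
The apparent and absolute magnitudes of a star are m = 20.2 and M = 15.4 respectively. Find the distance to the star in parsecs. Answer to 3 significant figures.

d ≈ 91.2 pc

μ = m − M = 4.800
m − M = 5 log₁₀ d − 5
log₁₀ d = (m − M)/5 + 1 = 1.9600
d = 10^1.9600 = 91.20 pc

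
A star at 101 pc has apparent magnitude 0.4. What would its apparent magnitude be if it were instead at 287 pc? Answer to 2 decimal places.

Flux ∝ 1/d², so Δm = 5 log₁₀(d₂/d₁) = 5 log₁₀(287/101) = 2.268
m₂ = m₁ + Δm = 0.4 + (2.268) = 2.668

m ≈ 2.67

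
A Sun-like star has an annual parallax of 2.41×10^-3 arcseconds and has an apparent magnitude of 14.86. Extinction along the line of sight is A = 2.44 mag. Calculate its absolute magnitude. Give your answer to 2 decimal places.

d = 1/p = 1/2.41×10^-3″ = 414.9 pc
5 log₁₀(d/10 pc) = 5 log₁₀(414.9) − 5 = 8.090
M = m − 5 log₁₀(d/10) − A = 14.86 − 8.090 − 2.44 = 4.330

M ≈ 4.33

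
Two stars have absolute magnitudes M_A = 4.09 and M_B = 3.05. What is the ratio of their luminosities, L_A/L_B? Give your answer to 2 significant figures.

L_A/L_B ≈ 0.38

ΔM = M_A − M_B = 1.04
L_A/L_B = 10^(−0.4 ΔM) = 10^-0.416 = 0.3837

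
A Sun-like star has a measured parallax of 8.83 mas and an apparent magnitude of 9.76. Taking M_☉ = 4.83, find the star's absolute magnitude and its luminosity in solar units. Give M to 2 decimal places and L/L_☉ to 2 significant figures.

d = 1/p = 1000/8.83 mas = 113.3 pc
M = m − 5 log₁₀ d + 5 = 9.76 − 5·2.0540 + 5 = 4.490
M − M_☉ = 4.490 − 4.83 = -0.340
L/L_☉ = 10^(−0.4 × -0.340) = 1.368

M ≈ 4.49; L/L_☉ ≈ 1.4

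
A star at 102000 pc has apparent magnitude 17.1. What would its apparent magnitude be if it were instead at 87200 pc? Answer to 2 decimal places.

m ≈ 16.76

Flux ∝ 1/d², so Δm = 5 log₁₀(d₂/d₁) = 5 log₁₀(87200/102000) = -0.340
m₂ = m₁ + Δm = 17.1 + (-0.340) = 16.760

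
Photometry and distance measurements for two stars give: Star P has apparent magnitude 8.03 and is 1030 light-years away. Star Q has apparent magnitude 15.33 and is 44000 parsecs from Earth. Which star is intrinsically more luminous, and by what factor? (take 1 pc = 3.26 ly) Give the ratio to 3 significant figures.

Star Q is more luminous, by a factor of 23.3.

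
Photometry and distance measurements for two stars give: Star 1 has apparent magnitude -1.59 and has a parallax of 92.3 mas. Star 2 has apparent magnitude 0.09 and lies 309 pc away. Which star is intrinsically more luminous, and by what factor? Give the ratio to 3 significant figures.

Star 1: p = 92.3 mas = 0.0923″ → d = 1/p = 10.83 pc
Star 1: M = m − 5 log₁₀ d + 5 = -1.59 − 5·1.0348 + 5 = -1.764
Star 2: M = m − 5 log₁₀ d + 5 = 0.09 − 5·2.4900 + 5 = -7.360
ΔM = M_1 − M_2 = -1.764 − (-7.360) = 5.596; smaller M is more luminous → Star 2.
L ratio = 10^(0.4 |ΔM|) = 10^2.238 = 173.1

Star 2 is more luminous, by a factor of 173.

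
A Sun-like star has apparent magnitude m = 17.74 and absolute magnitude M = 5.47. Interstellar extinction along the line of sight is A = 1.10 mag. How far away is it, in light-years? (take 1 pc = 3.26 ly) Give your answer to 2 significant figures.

d ≈ 5600 ly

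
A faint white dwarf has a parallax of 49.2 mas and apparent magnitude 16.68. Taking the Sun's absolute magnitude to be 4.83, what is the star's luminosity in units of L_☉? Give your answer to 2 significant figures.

d = 1/p = 1000/49.2 mas = 20.33 pc
M = m − 5 log₁₀ d + 5 = 16.68 − 5·1.3080 + 5 = 15.140
M − M_☉ = 15.140 − 4.83 = 10.310
L/L_☉ = 10^(−0.4 × 10.310) = 7.517×10^-5

L/L_☉ ≈ 7.5×10^-5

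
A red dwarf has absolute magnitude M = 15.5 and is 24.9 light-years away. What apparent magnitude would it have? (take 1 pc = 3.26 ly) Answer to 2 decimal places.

d = 24.9 ly / 3.26 = 7.638 pc
m = M + 5 log₁₀ d − 5 = 15.5 + 5·0.8830 − 5 = 14.915

m ≈ 14.91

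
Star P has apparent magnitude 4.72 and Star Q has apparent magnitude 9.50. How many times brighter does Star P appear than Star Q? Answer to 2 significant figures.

Magnitude difference = -4.78
Flux ratio = 10^(−0.4 Δm) = 10^(−0.4 × -4.78) = 10^1.912 = 81.66

82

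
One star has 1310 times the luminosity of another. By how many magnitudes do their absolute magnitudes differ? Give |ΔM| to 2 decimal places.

|ΔM| ≈ 7.79

Pogson: ΔM = −2.5 log₁₀(ratio) = −2.5 log₁₀(1310) = −2.5 × 3.1173 = -7.793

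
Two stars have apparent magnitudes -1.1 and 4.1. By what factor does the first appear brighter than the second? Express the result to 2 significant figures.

120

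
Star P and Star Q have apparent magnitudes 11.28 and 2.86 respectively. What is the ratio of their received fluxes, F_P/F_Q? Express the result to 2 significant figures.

F_P/F_Q ≈ 4.3×10^-4

Magnitude difference = 8.42
Flux ratio = 10^(−0.4 Δm) = 10^(−0.4 × 8.42) = 10^-3.368 = 4.285×10^-4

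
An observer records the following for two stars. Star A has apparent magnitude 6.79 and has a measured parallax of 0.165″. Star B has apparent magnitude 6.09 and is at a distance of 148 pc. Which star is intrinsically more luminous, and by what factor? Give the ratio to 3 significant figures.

Star A: d = 1/p = 1/0.165″ = 6.061 pc
Star A: M = m − 5 log₁₀ d + 5 = 6.79 − 5·0.7825 + 5 = 7.877
Star B: M = m − 5 log₁₀ d + 5 = 6.09 − 5·2.1703 + 5 = 0.239
ΔM = M_A − M_B = 7.877 − (0.239) = 7.639; smaller M is more luminous → Star B.
L ratio = 10^(0.4 |ΔM|) = 10^3.055 = 1136

Star B is more luminous, by a factor of 1140.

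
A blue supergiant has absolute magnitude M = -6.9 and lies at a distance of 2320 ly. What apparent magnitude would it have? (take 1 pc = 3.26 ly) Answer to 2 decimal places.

d = 2320 ly / 3.26 = 711.7 pc
m = M + 5 log₁₀ d − 5 = -6.9 + 5·2.8523 − 5 = 2.361

m ≈ 2.36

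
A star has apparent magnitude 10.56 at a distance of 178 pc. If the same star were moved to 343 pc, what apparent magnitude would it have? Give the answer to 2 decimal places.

m ≈ 11.98

Flux ∝ 1/d², so Δm = 5 log₁₀(d₂/d₁) = 5 log₁₀(343/178) = 1.424
m₂ = m₁ + Δm = 10.56 + (1.424) = 11.984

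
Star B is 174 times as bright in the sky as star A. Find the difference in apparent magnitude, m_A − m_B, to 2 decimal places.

m_A − m_B ≈ 5.60

Pogson: Δm = −2.5 log₁₀(ratio) = −2.5 log₁₀(174) = −2.5 × 2.2405 = -5.601
Star B is brighter so has the smaller magnitude: m_A − m_B is positive.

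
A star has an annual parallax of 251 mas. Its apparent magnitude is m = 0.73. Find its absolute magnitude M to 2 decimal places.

p = 251 mas = 0.251″ → d = 1/p = 3.984 pc
5 log₁₀(d/10 pc) = 5 log₁₀(3.984) − 5 = -1.998
M = m − 5 log₁₀(d/10) = 0.73 + 1.998 = 2.728

M ≈ 2.73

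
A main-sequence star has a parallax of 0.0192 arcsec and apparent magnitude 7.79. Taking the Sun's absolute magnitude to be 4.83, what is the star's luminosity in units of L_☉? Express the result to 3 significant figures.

L/L_☉ ≈ 1.78

d = 1/p = 1/0.0192″ = 52.08 pc
M = m − 5 log₁₀ d + 5 = 7.79 − 5·1.7167 + 5 = 4.207
M − M_☉ = 4.207 − 4.83 = -0.623
L/L_☉ = 10^(−0.4 × -0.623) = 1.776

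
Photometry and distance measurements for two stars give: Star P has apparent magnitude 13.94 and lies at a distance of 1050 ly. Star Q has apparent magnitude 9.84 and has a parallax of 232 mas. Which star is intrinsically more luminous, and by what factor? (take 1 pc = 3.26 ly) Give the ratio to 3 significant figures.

Star P is more luminous, by a factor of 128.

Star P: d = 1050 ly / 3.26 = 322.1 pc
Star P: M = m − 5 log₁₀ d + 5 = 13.94 − 5·2.5080 + 5 = 6.400
Star Q: p = 232 mas = 0.232″ → d = 1/p = 4.310 pc
Star Q: M = m − 5 log₁₀ d + 5 = 9.84 − 5·0.6345 + 5 = 11.667
ΔM = M_P − M_Q = 6.400 − (11.667) = -5.267; smaller M is more luminous → Star P.
L ratio = 10^(0.4 |ΔM|) = 10^2.107 = 127.9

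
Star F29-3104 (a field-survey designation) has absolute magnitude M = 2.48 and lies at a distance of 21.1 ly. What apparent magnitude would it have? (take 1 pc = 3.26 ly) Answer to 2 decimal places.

d = 21.1 ly / 3.26 = 6.472 pc
m = M + 5 log₁₀ d − 5 = 2.48 + 5·0.8111 − 5 = 1.535

m ≈ 1.54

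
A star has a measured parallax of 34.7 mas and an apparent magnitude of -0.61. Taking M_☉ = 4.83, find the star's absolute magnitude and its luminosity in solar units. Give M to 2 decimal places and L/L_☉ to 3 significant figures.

M ≈ -2.91; L/L_☉ ≈ 1250

d = 1/p = 1000/34.7 mas = 28.82 pc
M = m − 5 log₁₀ d + 5 = -0.61 − 5·1.4597 + 5 = -2.908
M − M_☉ = -2.908 − 4.83 = -7.738
L/L_☉ = 10^(−0.4 × -7.738) = 1245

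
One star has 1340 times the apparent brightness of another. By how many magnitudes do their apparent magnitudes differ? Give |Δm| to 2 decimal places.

Pogson: Δm = −2.5 log₁₀(ratio) = −2.5 log₁₀(1340) = −2.5 × 3.1271 = -7.818

|Δm| ≈ 7.82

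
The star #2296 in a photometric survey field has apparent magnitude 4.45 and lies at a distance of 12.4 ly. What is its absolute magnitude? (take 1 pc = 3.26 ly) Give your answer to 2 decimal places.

d = 12.4 ly / 3.26 = 3.804 pc
5 log₁₀(d/10 pc) = 5 log₁₀(3.804) − 5 = -2.099
M = m − 5 log₁₀(d/10) = 4.45 + 2.099 = 6.549

M ≈ 6.55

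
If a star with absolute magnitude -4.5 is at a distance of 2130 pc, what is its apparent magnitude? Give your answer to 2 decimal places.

m ≈ 7.14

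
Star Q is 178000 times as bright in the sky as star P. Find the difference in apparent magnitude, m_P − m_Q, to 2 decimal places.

m_P − m_Q ≈ 13.13

Pogson: Δm = −2.5 log₁₀(ratio) = −2.5 log₁₀(178000) = −2.5 × 5.2504 = -13.126
Star Q is brighter so has the smaller magnitude: m_P − m_Q is positive.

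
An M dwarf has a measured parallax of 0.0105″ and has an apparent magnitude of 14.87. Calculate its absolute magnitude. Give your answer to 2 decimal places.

d = 1/p = 1/0.0105″ = 95.24 pc
5 log₁₀(d/10 pc) = 5 log₁₀(95.24) − 5 = 4.894
M = m − 5 log₁₀(d/10) = 14.87 − 4.894 = 9.976

M ≈ 9.98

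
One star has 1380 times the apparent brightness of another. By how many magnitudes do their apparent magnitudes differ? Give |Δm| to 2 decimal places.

Pogson: Δm = −2.5 log₁₀(ratio) = −2.5 log₁₀(1380) = −2.5 × 3.1399 = -7.850

|Δm| ≈ 7.85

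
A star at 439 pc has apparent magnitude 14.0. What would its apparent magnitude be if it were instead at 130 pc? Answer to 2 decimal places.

m ≈ 11.36

Flux ∝ 1/d², so Δm = 5 log₁₀(d₂/d₁) = 5 log₁₀(130/439) = -2.643
m₂ = m₁ + Δm = 14.0 + (-2.643) = 11.357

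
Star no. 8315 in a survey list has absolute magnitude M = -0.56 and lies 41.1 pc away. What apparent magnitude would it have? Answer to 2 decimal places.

m ≈ 2.51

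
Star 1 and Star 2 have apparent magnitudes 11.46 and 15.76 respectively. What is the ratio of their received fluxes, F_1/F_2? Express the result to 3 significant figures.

F_1/F_2 ≈ 52.5

Δm = 11.46 − (15.76) = -4.30
Flux ratio = 10^(−0.4 Δm) = 10^(−0.4 × -4.30) = 10^1.720 = 52.48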